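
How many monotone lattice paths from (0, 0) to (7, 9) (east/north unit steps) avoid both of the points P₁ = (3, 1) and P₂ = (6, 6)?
Number of paths = 6660

Inclusion–exclusion. Total paths: C(16, 7) = 11440. Through P₁: C(4, 3)·C(12, 4) = 1980. Through P₂: C(12, 6)·C(4, 1) = 3696. Since P₁ is strictly southwest of P₂, a monotone path through both must visit P₁ then P₂; paths through both = C(4, 3)·C(8, 3)·C(4, 1) = 896. Avoid both = 11440 − 1980 − 3696 + 896 = 6660.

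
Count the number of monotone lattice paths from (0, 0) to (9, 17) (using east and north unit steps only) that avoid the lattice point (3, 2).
Number of paths = 2581910

Total paths from (0, 0) to (9, 17): C(26, 9) = 3124550. Paths through (3, 2): (paths (0, 0) → (3, 2)) × (paths (3, 2) → (9, 17)) = C(5, 3) · C(21, 6) = 10 · 54264 = 542640. Avoidance count = 3124550 − 542640 = 2581910.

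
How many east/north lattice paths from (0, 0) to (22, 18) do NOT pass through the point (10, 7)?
Number of paths = 87085048856

Total paths from (0, 0) to (22, 18): C(40, 22) = 113380261800. Paths through (10, 7): (paths (0, 0) → (10, 7)) × (paths (10, 7) → (22, 18)) = C(17, 10) · C(23, 12) = 19448 · 1352078 = 26295212944. Avoidance count = 113380261800 − 26295212944 = 87085048856.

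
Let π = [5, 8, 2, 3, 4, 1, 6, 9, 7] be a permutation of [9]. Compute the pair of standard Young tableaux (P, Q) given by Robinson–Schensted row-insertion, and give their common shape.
P = [1, 3, 4, 6, 7] / [2, 8, 9] / [5];  Q = [1, 2, 5, 7, 8] / [3, 4, 9] / [6];  common shape = (5, 3, 1)

Row-insert the values π_1, π_2, … into P one at a time, bumping the leftmost entry strictly greater than the inserted value down to the next row. The recording tableau Q records, in position (i, j), the step at which that cell was added to P.
  Insert 5 (step 1): P = [5];  Q = [1]
  Insert 8 (step 2): P = [5, 8];  Q = [1, 2]
  Insert 2 (step 3): P = [2, 8] / [5];  Q = [1, 2] / [3]
  Insert 3 (step 4): P = [2, 3] / [5, 8];  Q = [1, 2] / [3, 4]
  Insert 4 (step 5): P = [2, 3, 4] / [5, 8];  Q = [1, 2, 5] / [3, 4]
  Insert 1 (step 6): P = [1, 3, 4] / [2, 8] / [5];  Q = [1, 2, 5] / [3, 4] / [6]
  Insert 6 (step 7): P = [1, 3, 4, 6] / [2, 8] / [5];  Q = [1, 2, 5, 7] / [3, 4] / [6]
  Insert 9 (step 8): P = [1, 3, 4, 6, 9] / [2, 8] / [5];  Q = [1, 2, 5, 7, 8] / [3, 4] / [6]
  Insert 7 (step 9): P = [1, 3, 4, 6, 7] / [2, 8, 9] / [5];  Q = [1, 2, 5, 7, 8] / [3, 4, 9] / [6]
Final shape: (5, 3, 1).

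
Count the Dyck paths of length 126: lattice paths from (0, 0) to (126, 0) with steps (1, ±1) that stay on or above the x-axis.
C_63 = 94295850558771979787935384946380125

These Dyck paths are counted by the Catalan number C_n = (1/(n + 1)) · C(2n, n). For n = 63: C_63 = (1/64) · C(126, 63) = 6034934435761406706427864636568328000/64 = 94295850558771979787935384946380125.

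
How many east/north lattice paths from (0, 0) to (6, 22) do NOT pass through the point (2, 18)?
Number of paths = 363440

Total paths from (0, 0) to (6, 22): C(28, 6) = 376740. Paths through (2, 18): (paths (0, 0) → (2, 18)) × (paths (2, 18) → (6, 22)) = C(20, 2) · C(8, 4) = 190 · 70 = 13300. Avoidance count = 376740 − 13300 = 363440.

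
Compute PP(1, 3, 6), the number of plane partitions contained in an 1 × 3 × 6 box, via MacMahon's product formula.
PP(1, 3, 6) = 84

Evaluate the triple product over i = 1..1, j = 1..3, k = 1..6. The factors are (2/1) · (3/2) · (4/3) · (5/4) · (6/5) · (7/6) · (3/2) · (4/3) · … (18 factors total). The numerators and denominators telescope so the product is an integer; carrying out the multiplication exactly gives PP(1, 3, 6) = 84.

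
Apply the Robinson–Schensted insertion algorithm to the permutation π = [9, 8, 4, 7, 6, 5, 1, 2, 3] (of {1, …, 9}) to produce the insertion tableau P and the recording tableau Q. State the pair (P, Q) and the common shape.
P = [1, 2, 3] / [4, 5] / [6] / [7] / [8] / [9];  Q = [1, 4, 9] / [2, 8] / [3] / [5] / [6] / [7];  common shape = (3, 2, 1, 1, 1, 1)

Row-insert the values π_1, π_2, … into P one at a time, bumping the leftmost entry strictly greater than the inserted value down to the next row. The recording tableau Q records, in position (i, j), the step at which that cell was added to P.
  Insert 9 (step 1): P = [9];  Q = [1]
  Insert 8 (step 2): P = [8] / [9];  Q = [1] / [2]
  Insert 4 (step 3): P = [4] / [8] / [9];  Q = [1] / [2] / [3]
  Insert 7 (step 4): P = [4, 7] / [8] / [9];  Q = [1, 4] / [2] / [3]
  Insert 6 (step 5): P = [4, 6] / [7] / [8] / [9];  Q = [1, 4] / [2] / [3] / [5]
  Insert 5 (step 6): P = [4, 5] / [6] / [7] / [8] / [9];  Q = [1, 4] / [2] / [3] / [5] / [6]
  Insert 1 (step 7): P = [1, 5] / [4] / [6] / [7] / [8] / [9];  Q = [1, 4] / [2] / [3] / [5] / [6] / [7]
  Insert 2 (step 8): P = [1, 2] / [4, 5] / [6] / [7] / [8] / [9];  Q = [1, 4] / [2, 8] / [3] / [5] / [6] / [7]
  Insert 3 (step 9): P = [1, 2, 3] / [4, 5] / [6] / [7] / [8] / [9];  Q = [1, 4, 9] / [2, 8] / [3] / [5] / [6] / [7]
Final shape: (3, 2, 1, 1, 1, 1).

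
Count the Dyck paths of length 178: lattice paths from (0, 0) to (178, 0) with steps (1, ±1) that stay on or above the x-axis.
C_89 = 254224158304000796523953440778841647086547372026600

These Dyck paths are counted by the Catalan number C_n = (1/(n + 1)) · C(2n, n). For n = 89: C_89 = (1/90) · C(178, 89) = 22880174247360071687155809670095748237789263482394000/90 = 254224158304000796523953440778841647086547372026600.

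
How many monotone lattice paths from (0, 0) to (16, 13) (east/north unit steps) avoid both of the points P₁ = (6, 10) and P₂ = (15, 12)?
Number of paths = 31686787

Inclusion–exclusion. Total paths: C(29, 16) = 67863915. Through P₁: C(16, 6)·C(13, 10) = 2290288. Through P₂: C(27, 15)·C(2, 1) = 34767720. Since P₁ is strictly southwest of P₂, a monotone path through both must visit P₁ then P₂; paths through both = C(16, 6)·C(11, 9)·C(2, 1) = 880880. Avoid both = 67863915 − 2290288 − 34767720 + 880880 = 31686787.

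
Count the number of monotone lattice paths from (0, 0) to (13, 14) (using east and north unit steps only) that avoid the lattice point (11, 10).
Number of paths = 14767560

Total paths from (0, 0) to (13, 14): C(27, 13) = 20058300. Paths through (11, 10): (paths (0, 0) → (11, 10)) × (paths (11, 10) → (13, 14)) = C(21, 11) · C(6, 2) = 352716 · 15 = 5290740. Avoidance count = 20058300 − 5290740 = 14767560.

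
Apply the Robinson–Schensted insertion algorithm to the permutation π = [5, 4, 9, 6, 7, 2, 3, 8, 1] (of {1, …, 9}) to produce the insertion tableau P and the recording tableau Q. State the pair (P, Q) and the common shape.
P = [1, 3, 7, 8] / [2, 6] / [4, 9] / [5];  Q = [1, 3, 5, 8] / [2, 4] / [6, 7] / [9];  common shape = (4, 2, 2, 1)

Row-insert the values π_1, π_2, … into P one at a time, bumping the leftmost entry strictly greater than the inserted value down to the next row. The recording tableau Q records, in position (i, j), the step at which that cell was added to P.
  Insert 5 (step 1): P = [5];  Q = [1]
  Insert 4 (step 2): P = [4] / [5];  Q = [1] / [2]
  Insert 9 (step 3): P = [4, 9] / [5];  Q = [1, 3] / [2]
  Insert 6 (step 4): P = [4, 6] / [5, 9];  Q = [1, 3] / [2, 4]
  Insert 7 (step 5): P = [4, 6, 7] / [5, 9];  Q = [1, 3, 5] / [2, 4]
  Insert 2 (step 6): P = [2, 6, 7] / [4, 9] / [5];  Q = [1, 3, 5] / [2, 4] / [6]
  Insert 3 (step 7): P = [2, 3, 7] / [4, 6] / [5, 9];  Q = [1, 3, 5] / [2, 4] / [6, 7]
  Insert 8 (step 8): P = [2, 3, 7, 8] / [4, 6] / [5, 9];  Q = [1, 3, 5, 8] / [2, 4] / [6, 7]
  Insert 1 (step 9): P = [1, 3, 7, 8] / [2, 6] / [4, 9] / [5];  Q = [1, 3, 5, 8] / [2, 4] / [6, 7] / [9]
Final shape: (4, 2, 2, 1).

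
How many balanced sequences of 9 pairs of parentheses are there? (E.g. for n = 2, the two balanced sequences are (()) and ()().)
C_9 = 4862

These balanced parentheses are counted by the Catalan number C_n = (1/(n + 1)) · C(2n, n). For n = 9: C_9 = (1/10) · C(18, 9) = 48620/10 = 4862.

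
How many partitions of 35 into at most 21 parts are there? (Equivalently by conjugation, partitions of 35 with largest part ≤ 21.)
p(35, parts ≤ 21) = 14510

Use the recurrence p(n, m) = p(n, m−1) + p(n−m, m): either the largest part is < m (count p(n, m−1)) or the largest part is exactly m (remove one copy of m, count p(n−m, m)). With p(0, ·) = 1 this gives p(35, parts ≤ 21) = 14510. (By conjugating Young diagrams, this also counts partitions of 35 into at most 21 parts.)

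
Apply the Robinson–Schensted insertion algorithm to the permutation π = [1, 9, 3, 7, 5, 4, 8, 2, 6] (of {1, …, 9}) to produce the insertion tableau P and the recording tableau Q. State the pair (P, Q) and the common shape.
P = [1, 2, 4, 6] / [3, 8] / [5] / [7] / [9];  Q = [1, 2, 4, 7] / [3, 9] / [5] / [6] / [8];  common shape = (4, 2, 1, 1, 1)

Row-insert the values π_1, π_2, … into P one at a time, bumping the leftmost entry strictly greater than the inserted value down to the next row. The recording tableau Q records, in position (i, j), the step at which that cell was added to P.
  Insert 1 (step 1): P = [1];  Q = [1]
  Insert 9 (step 2): P = [1, 9];  Q = [1, 2]
  Insert 3 (step 3): P = [1, 3] / [9];  Q = [1, 2] / [3]
  Insert 7 (step 4): P = [1, 3, 7] / [9];  Q = [1, 2, 4] / [3]
  Insert 5 (step 5): P = [1, 3, 5] / [7] / [9];  Q = [1, 2, 4] / [3] / [5]
  Insert 4 (step 6): P = [1, 3, 4] / [5] / [7] / [9];  Q = [1, 2, 4] / [3] / [5] / [6]
  Insert 8 (step 7): P = [1, 3, 4, 8] / [5] / [7] / [9];  Q = [1, 2, 4, 7] / [3] / [5] / [6]
  Insert 2 (step 8): P = [1, 2, 4, 8] / [3] / [5] / [7] / [9];  Q = [1, 2, 4, 7] / [3] / [5] / [6] / [8]
  Insert 6 (step 9): P = [1, 2, 4, 6] / [3, 8] / [5] / [7] / [9];  Q = [1, 2, 4, 7] / [3, 9] / [5] / [6] / [8]
Final shape: (4, 2, 1, 1, 1).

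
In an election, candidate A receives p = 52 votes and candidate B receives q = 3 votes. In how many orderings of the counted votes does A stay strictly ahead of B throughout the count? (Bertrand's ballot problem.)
Strict-lead orderings = 23373

Total orderings of the 55 votes with 52 for A: C(55, 52) = 26235. By the Bertrand ballot formula (Cycle Lemma / reflection principle), the number of orderings in which A is strictly ahead of B throughout is (p − q)/(p + q) · C(p + q, p) = (52 − 3)/(52 + 3) · 26235 = 23373.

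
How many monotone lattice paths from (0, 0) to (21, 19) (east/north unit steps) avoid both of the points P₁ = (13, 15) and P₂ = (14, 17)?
Number of paths = 107245721580

Inclusion–exclusion. Total paths: C(40, 21) = 131282408400. Through P₁: C(28, 13)·C(12, 8) = 18533869200. Through P₂: C(31, 14)·C(9, 7) = 9546570900. Since P₁ is strictly southwest of P₂, a monotone path through both must visit P₁ then P₂; paths through both = C(28, 13)·C(3, 1)·C(9, 7) = 4043753280. Avoid both = 131282408400 − 18533869200 − 9546570900 + 4043753280 = 107245721580.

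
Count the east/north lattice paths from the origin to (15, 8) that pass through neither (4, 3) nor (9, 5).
Number of paths = 231006

Inclusion–exclusion. Total paths: C(23, 15) = 490314. Through P₁: C(7, 4)·C(16, 11) = 152880. Through P₂: C(14, 9)·C(9, 6) = 168168. Since P₁ is strictly southwest of P₂, a monotone path through both must visit P₁ then P₂; paths through both = C(7, 4)·C(7, 5)·C(9, 6) = 61740. Avoid both = 490314 − 152880 − 168168 + 61740 = 231006.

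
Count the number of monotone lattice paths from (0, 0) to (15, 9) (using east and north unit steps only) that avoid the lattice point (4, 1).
Number of paths = 929594

Total paths from (0, 0) to (15, 9): C(24, 15) = 1307504. Paths through (4, 1): (paths (0, 0) → (4, 1)) × (paths (4, 1) → (15, 9)) = C(5, 4) · C(19, 11) = 5 · 75582 = 377910. Avoidance count = 1307504 − 377910 = 929594.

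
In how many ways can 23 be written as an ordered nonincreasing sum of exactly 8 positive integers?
p(23, 8 parts) = 146

Partitions of n into exactly k parts are in bijection with partitions of n − k into at most k parts (subtract 1 from each part). So p(23, exactly 8) = p(15, parts ≤ 8). Computing via the recurrence p(m, j) = p(m, j−1) + p(m−j, j) gives 146.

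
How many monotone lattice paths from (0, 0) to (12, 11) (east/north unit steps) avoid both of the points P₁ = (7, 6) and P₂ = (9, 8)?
Number of paths = 639366

Inclusion–exclusion. Total paths: C(23, 12) = 1352078. Through P₁: C(13, 7)·C(10, 5) = 432432. Through P₂: C(17, 9)·C(6, 3) = 486200. Since P₁ is strictly southwest of P₂, a monotone path through both must visit P₁ then P₂; paths through both = C(13, 7)·C(4, 2)·C(6, 3) = 205920. Avoid both = 1352078 − 432432 − 486200 + 205920 = 639366.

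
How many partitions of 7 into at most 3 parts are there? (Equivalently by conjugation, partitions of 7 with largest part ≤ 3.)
p(7, parts ≤ 3) = 8

Partitions of 7 with all parts ≤ 3: 3+3+1, 3+2+2, 3+2+1+1, 3+1+1+1+1, 2+2+2+1, 2+2+1+1+1, 2+1+1+1+1+1, 1+1+1+1+1+1+1. Count = 8.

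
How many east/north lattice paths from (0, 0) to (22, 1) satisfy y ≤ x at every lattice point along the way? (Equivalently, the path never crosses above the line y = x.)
Number of paths = 22

By the reflection principle (André's argument), the number of monotone paths to (22, 1) with n ≤ m that never go above y = x is C(23, 22) − C(23, 23) = 23 − 1 = 22.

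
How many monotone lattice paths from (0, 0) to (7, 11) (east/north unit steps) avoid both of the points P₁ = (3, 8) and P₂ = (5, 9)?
Number of paths = 17007

Inclusion–exclusion. Total paths: C(18, 7) = 31824. Through P₁: C(11, 3)·C(7, 4) = 5775. Through P₂: C(14, 5)·C(4, 2) = 12012. Since P₁ is strictly southwest of P₂, a monotone path through both must visit P₁ then P₂; paths through both = C(11, 3)·C(3, 2)·C(4, 2) = 2970. Avoid both = 31824 − 5775 − 12012 + 2970 = 17007.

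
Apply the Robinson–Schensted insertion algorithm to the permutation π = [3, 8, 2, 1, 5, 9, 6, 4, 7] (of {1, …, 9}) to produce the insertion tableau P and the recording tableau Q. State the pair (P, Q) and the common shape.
P = [1, 4, 6, 7] / [2, 5, 9] / [3, 8];  Q = [1, 2, 6, 9] / [3, 5, 7] / [4, 8];  common shape = (4, 3, 2)

Row-insert the values π_1, π_2, … into P one at a time, bumping the leftmost entry strictly greater than the inserted value down to the next row. The recording tableau Q records, in position (i, j), the step at which that cell was added to P.
  Insert 3 (step 1): P = [3];  Q = [1]
  Insert 8 (step 2): P = [3, 8];  Q = [1, 2]
  Insert 2 (step 3): P = [2, 8] / [3];  Q = [1, 2] / [3]
  Insert 1 (step 4): P = [1, 8] / [2] / [3];  Q = [1, 2] / [3] / [4]
  Insert 5 (step 5): P = [1, 5] / [2, 8] / [3];  Q = [1, 2] / [3, 5] / [4]
  Insert 9 (step 6): P = [1, 5, 9] / [2, 8] / [3];  Q = [1, 2, 6] / [3, 5] / [4]
  Insert 6 (step 7): P = [1, 5, 6] / [2, 8, 9] / [3];  Q = [1, 2, 6] / [3, 5, 7] / [4]
  Insert 4 (step 8): P = [1, 4, 6] / [2, 5, 9] / [3, 8];  Q = [1, 2, 6] / [3, 5, 7] / [4, 8]
  Insert 7 (step 9): P = [1, 4, 6, 7] / [2, 5, 9] / [3, 8];  Q = [1, 2, 6, 9] / [3, 5, 7] / [4, 8]
Final shape: (4, 3, 2).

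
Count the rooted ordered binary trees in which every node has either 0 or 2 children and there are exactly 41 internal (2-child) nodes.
C_41 = 10113918591637898134020

These full binary trees are counted by the Catalan number C_n = (1/(n + 1)) · C(2n, n). For n = 41: C_41 = (1/42) · C(82, 41) = 424784580848791721628840/42 = 10113918591637898134020.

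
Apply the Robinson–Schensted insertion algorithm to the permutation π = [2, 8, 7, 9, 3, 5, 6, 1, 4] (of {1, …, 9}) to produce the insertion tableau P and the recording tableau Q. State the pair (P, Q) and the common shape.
P = [1, 3, 4, 6] / [2, 5] / [7, 9] / [8];  Q = [1, 2, 4, 7] / [3, 6] / [5, 9] / [8];  common shape = (4, 2, 2, 1)

Row-insert the values π_1, π_2, … into P one at a time, bumping the leftmost entry strictly greater than the inserted value down to the next row. The recording tableau Q records, in position (i, j), the step at which that cell was added to P.
  Insert 2 (step 1): P = [2];  Q = [1]
  Insert 8 (step 2): P = [2, 8];  Q = [1, 2]
  Insert 7 (step 3): P = [2, 7] / [8];  Q = [1, 2] / [3]
  Insert 9 (step 4): P = [2, 7, 9] / [8];  Q = [1, 2, 4] / [3]
  Insert 3 (step 5): P = [2, 3, 9] / [7] / [8];  Q = [1, 2, 4] / [3] / [5]
  Insert 5 (step 6): P = [2, 3, 5] / [7, 9] / [8];  Q = [1, 2, 4] / [3, 6] / [5]
  Insert 6 (step 7): P = [2, 3, 5, 6] / [7, 9] / [8];  Q = [1, 2, 4, 7] / [3, 6] / [5]
  Insert 1 (step 8): P = [1, 3, 5, 6] / [2, 9] / [7] / [8];  Q = [1, 2, 4, 7] / [3, 6] / [5] / [8]
  Insert 4 (step 9): P = [1, 3, 4, 6] / [2, 5] / [7, 9] / [8];  Q = [1, 2, 4, 7] / [3, 6] / [5, 9] / [8]
Final shape: (4, 2, 2, 1).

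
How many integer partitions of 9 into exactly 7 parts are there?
p(9, 7 parts) = 2

Partitions of n into exactly k parts ↔ partitions of n − k into at most k parts (subtract 1 from each part). For n = 9, k = 7, the partitions are: 3+1+1+1+1+1+1, 2+2+1+1+1+1+1. Count = 2.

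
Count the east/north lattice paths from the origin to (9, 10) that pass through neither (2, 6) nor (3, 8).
Number of paths = 80870

Inclusion–exclusion. Total paths: C(19, 9) = 92378. Through P₁: C(8, 2)·C(11, 7) = 9240. Through P₂: C(11, 3)·C(8, 6) = 4620. Since P₁ is strictly southwest of P₂, a monotone path through both must visit P₁ then P₂; paths through both = C(8, 2)·C(3, 1)·C(8, 6) = 2352. Avoid both = 92378 − 9240 − 4620 + 2352 = 80870.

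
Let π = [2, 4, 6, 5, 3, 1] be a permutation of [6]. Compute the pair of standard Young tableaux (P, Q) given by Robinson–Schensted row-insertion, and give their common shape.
P = [1, 3, 5] / [2] / [4] / [6];  Q = [1, 2, 3] / [4] / [5] / [6];  common shape = (3, 1, 1, 1)

Row-insert the values π_1, π_2, … into P one at a time, bumping the leftmost entry strictly greater than the inserted value down to the next row. The recording tableau Q records, in position (i, j), the step at which that cell was added to P.
  Insert 2 (step 1): P = [2];  Q = [1]
  Insert 4 (step 2): P = [2, 4];  Q = [1, 2]
  Insert 6 (step 3): P = [2, 4, 6];  Q = [1, 2, 3]
  Insert 5 (step 4): P = [2, 4, 5] / [6];  Q = [1, 2, 3] / [4]
  Insert 3 (step 5): P = [2, 3, 5] / [4] / [6];  Q = [1, 2, 3] / [4] / [5]
  Insert 1 (step 6): P = [1, 3, 5] / [2] / [4] / [6];  Q = [1, 2, 3] / [4] / [5] / [6]
Final shape: (3, 1, 1, 1).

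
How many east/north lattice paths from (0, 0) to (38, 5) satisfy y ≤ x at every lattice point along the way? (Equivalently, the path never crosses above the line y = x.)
Number of paths = 839188

By the reflection principle (André's argument), the number of monotone paths to (38, 5) with n ≤ m that never go above y = x is C(43, 38) − C(43, 39) = 962598 − 123410 = 839188.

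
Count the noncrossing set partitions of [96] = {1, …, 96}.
C_96 = 3721443204405954385563870541379246659709506697378694300

These noncrossing partitions are counted by the Catalan number C_n = (1/(n + 1)) · C(2n, n). For n = 96: C_96 = (1/97) · C(192, 96) = 360979990827377575399695442513786925991822149645733347100/97 = 3721443204405954385563870541379246659709506697378694300.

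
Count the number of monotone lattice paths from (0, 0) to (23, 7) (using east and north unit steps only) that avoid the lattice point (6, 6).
Number of paths = 2019168

Total paths from (0, 0) to (23, 7): C(30, 23) = 2035800. Paths through (6, 6): (paths (0, 0) → (6, 6)) × (paths (6, 6) → (23, 7)) = C(12, 6) · C(18, 17) = 924 · 18 = 16632. Avoidance count = 2035800 − 16632 = 2019168.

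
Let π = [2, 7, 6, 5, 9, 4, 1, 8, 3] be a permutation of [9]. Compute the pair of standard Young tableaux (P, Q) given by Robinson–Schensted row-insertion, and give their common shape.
P = [1, 3, 8] / [2, 4] / [5, 9] / [6] / [7];  Q = [1, 2, 5] / [3, 8] / [4, 9] / [6] / [7];  common shape = (3, 2, 2, 1, 1)

Row-insert the values π_1, π_2, … into P one at a time, bumping the leftmost entry strictly greater than the inserted value down to the next row. The recording tableau Q records, in position (i, j), the step at which that cell was added to P.
  Insert 2 (step 1): P = [2];  Q = [1]
  Insert 7 (step 2): P = [2, 7];  Q = [1, 2]
  Insert 6 (step 3): P = [2, 6] / [7];  Q = [1, 2] / [3]
  Insert 5 (step 4): P = [2, 5] / [6] / [7];  Q = [1, 2] / [3] / [4]
  Insert 9 (step 5): P = [2, 5, 9] / [6] / [7];  Q = [1, 2, 5] / [3] / [4]
  Insert 4 (step 6): P = [2, 4, 9] / [5] / [6] / [7];  Q = [1, 2, 5] / [3] / [4] / [6]
  Insert 1 (step 7): P = [1, 4, 9] / [2] / [5] / [6] / [7];  Q = [1, 2, 5] / [3] / [4] / [6] / [7]
  Insert 8 (step 8): P = [1, 4, 8] / [2, 9] / [5] / [6] / [7];  Q = [1, 2, 5] / [3, 8] / [4] / [6] / [7]
  Insert 3 (step 9): P = [1, 3, 8] / [2, 4] / [5, 9] / [6] / [7];  Q = [1, 2, 5] / [3, 8] / [4, 9] / [6] / [7]
Final shape: (3, 2, 2, 1, 1).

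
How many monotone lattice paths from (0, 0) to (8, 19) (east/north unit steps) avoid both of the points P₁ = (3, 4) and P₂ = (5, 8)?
Number of paths = 1400067

Inclusion–exclusion. Total paths: C(27, 8) = 2220075. Through P₁: C(7, 3)·C(20, 5) = 542640. Through P₂: C(13, 5)·C(14, 3) = 468468. Since P₁ is strictly southwest of P₂, a monotone path through both must visit P₁ then P₂; paths through both = C(7, 3)·C(6, 2)·C(14, 3) = 191100. Avoid both = 2220075 − 542640 − 468468 + 191100 = 1400067.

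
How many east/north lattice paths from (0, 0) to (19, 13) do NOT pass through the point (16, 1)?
Number of paths = 347365865

Total paths from (0, 0) to (19, 13): C(32, 19) = 347373600. Paths through (16, 1): (paths (0, 0) → (16, 1)) × (paths (16, 1) → (19, 13)) = C(17, 16) · C(15, 3) = 17 · 455 = 7735. Avoidance count = 347373600 − 7735 = 347365865.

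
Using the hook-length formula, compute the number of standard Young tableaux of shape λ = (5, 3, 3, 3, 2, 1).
# SYT of shape (5, 3, 3, 3, 2, 1) = 1633632

Hook-length formula: f^λ = n! / Π hook(c), product over all cells c of the Young diagram. For λ = (5, 3, 3, 3, 2, 1), n = 17 boxes. Hook lengths by row (left-to-right, top-to-bottom): [10, 8, 6, 2, 1]; [7, 5, 3]; [6, 4, 2]; [5, 3, 1]; [3, 1]; [1]. Product of hooks = 217728000. So f^λ = 17! / 217728000 = 355687428096000 / 217728000 = 1633632.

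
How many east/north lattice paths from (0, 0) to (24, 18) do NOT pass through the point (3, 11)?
Number of paths = 353266130490

Total paths from (0, 0) to (24, 18): C(42, 24) = 353697121050. Paths through (3, 11): (paths (0, 0) → (3, 11)) × (paths (3, 11) → (24, 18)) = C(14, 3) · C(28, 21) = 364 · 1184040 = 430990560. Avoidance count = 353697121050 − 430990560 = 353266130490.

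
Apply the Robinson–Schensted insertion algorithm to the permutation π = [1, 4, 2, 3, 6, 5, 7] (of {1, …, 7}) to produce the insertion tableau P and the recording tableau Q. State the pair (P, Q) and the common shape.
P = [1, 2, 3, 5, 7] / [4, 6];  Q = [1, 2, 4, 5, 7] / [3, 6];  common shape = (5, 2)

Row-insert the values π_1, π_2, … into P one at a time, bumping the leftmost entry strictly greater than the inserted value down to the next row. The recording tableau Q records, in position (i, j), the step at which that cell was added to P.
  Insert 1 (step 1): P = [1];  Q = [1]
  Insert 4 (step 2): P = [1, 4];  Q = [1, 2]
  Insert 2 (step 3): P = [1, 2] / [4];  Q = [1, 2] / [3]
  Insert 3 (step 4): P = [1, 2, 3] / [4];  Q = [1, 2, 4] / [3]
  Insert 6 (step 5): P = [1, 2, 3, 6] / [4];  Q = [1, 2, 4, 5] / [3]
  Insert 5 (step 6): P = [1, 2, 3, 5] / [4, 6];  Q = [1, 2, 4, 5] / [3, 6]
  Insert 7 (step 7): P = [1, 2, 3, 5, 7] / [4, 6];  Q = [1, 2, 4, 5, 7] / [3, 6]
Final shape: (5, 2).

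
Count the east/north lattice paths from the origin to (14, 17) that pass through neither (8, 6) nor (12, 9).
Number of paths = 219520272

Inclusion–exclusion. Total paths: C(31, 14) = 265182525. Through P₁: C(14, 8)·C(17, 6) = 37165128. Through P₂: C(21, 12)·C(10, 2) = 13226850. Since P₁ is strictly southwest of P₂, a monotone path through both must visit P₁ then P₂; paths through both = C(14, 8)·C(7, 4)·C(10, 2) = 4729725. Avoid both = 265182525 − 37165128 − 13226850 + 4729725 = 219520272.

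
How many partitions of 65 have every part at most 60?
p(65, parts ≤ 60) = 2012546

Use the recurrence p(n, m) = p(n, m−1) + p(n−m, m): either the largest part is < m (count p(n, m−1)) or the largest part is exactly m (remove one copy of m, count p(n−m, m)). With p(0, ·) = 1 this gives p(65, parts ≤ 60) = 2012546. (By conjugating Young diagrams, this also counts partitions of 65 into at most 60 parts.)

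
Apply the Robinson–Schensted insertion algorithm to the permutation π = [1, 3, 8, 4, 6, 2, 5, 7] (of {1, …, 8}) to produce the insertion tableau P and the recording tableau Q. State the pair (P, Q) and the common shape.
P = [1, 2, 4, 5, 7] / [3, 6] / [8];  Q = [1, 2, 3, 5, 8] / [4, 7] / [6];  common shape = (5, 2, 1)

Row-insert the values π_1, π_2, … into P one at a time, bumping the leftmost entry strictly greater than the inserted value down to the next row. The recording tableau Q records, in position (i, j), the step at which that cell was added to P.
  Insert 1 (step 1): P = [1];  Q = [1]
  Insert 3 (step 2): P = [1, 3];  Q = [1, 2]
  Insert 8 (step 3): P = [1, 3, 8];  Q = [1, 2, 3]
  Insert 4 (step 4): P = [1, 3, 4] / [8];  Q = [1, 2, 3] / [4]
  Insert 6 (step 5): P = [1, 3, 4, 6] / [8];  Q = [1, 2, 3, 5] / [4]
  Insert 2 (step 6): P = [1, 2, 4, 6] / [3] / [8];  Q = [1, 2, 3, 5] / [4] / [6]
  Insert 5 (step 7): P = [1, 2, 4, 5] / [3, 6] / [8];  Q = [1, 2, 3, 5] / [4, 7] / [6]
  Insert 7 (step 8): P = [1, 2, 4, 5, 7] / [3, 6] / [8];  Q = [1, 2, 3, 5, 8] / [4, 7] / [6]
Final shape: (5, 2, 1).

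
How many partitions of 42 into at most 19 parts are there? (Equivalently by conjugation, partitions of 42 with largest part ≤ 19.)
p(42, parts ≤ 19) = 48668

Use the recurrence p(n, m) = p(n, m−1) + p(n−m, m): either the largest part is < m (count p(n, m−1)) or the largest part is exactly m (remove one copy of m, count p(n−m, m)). With p(0, ·) = 1 this gives p(42, parts ≤ 19) = 48668. (By conjugating Young diagrams, this also counts partitions of 42 into at most 19 parts.)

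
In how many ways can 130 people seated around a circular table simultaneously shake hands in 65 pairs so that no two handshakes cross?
C_65 = 1440418573150919668872489894243865350

These noncrossing handshakes are counted by the Catalan number C_n = (1/(n + 1)) · C(2n, n). For n = 65: C_65 = (1/66) · C(130, 65) = 95067625827960698145584333020095113100/66 = 1440418573150919668872489894243865350.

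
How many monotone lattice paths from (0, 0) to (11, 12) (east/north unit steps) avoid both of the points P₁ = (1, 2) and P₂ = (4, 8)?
Number of paths = 717620

Inclusion–exclusion. Total paths: C(23, 11) = 1352078. Through P₁: C(3, 1)·C(20, 10) = 554268. Through P₂: C(12, 4)·C(11, 7) = 163350. Since P₁ is strictly southwest of P₂, a monotone path through both must visit P₁ then P₂; paths through both = C(3, 1)·C(9, 3)·C(11, 7) = 83160. Avoid both = 1352078 − 554268 − 163350 + 83160 = 717620.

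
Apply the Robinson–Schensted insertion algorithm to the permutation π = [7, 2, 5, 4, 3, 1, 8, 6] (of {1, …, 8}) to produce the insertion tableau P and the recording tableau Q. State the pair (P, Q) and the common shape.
P = [1, 3, 6] / [2, 8] / [4] / [5] / [7];  Q = [1, 3, 7] / [2, 8] / [4] / [5] / [6];  common shape = (3, 2, 1, 1, 1)

Row-insert the values π_1, π_2, … into P one at a time, bumping the leftmost entry strictly greater than the inserted value down to the next row. The recording tableau Q records, in position (i, j), the step at which that cell was added to P.
  Insert 7 (step 1): P = [7];  Q = [1]
  Insert 2 (step 2): P = [2] / [7];  Q = [1] / [2]
  Insert 5 (step 3): P = [2, 5] / [7];  Q = [1, 3] / [2]
  Insert 4 (step 4): P = [2, 4] / [5] / [7];  Q = [1, 3] / [2] / [4]
  Insert 3 (step 5): P = [2, 3] / [4] / [5] / [7];  Q = [1, 3] / [2] / [4] / [5]
  Insert 1 (step 6): P = [1, 3] / [2] / [4] / [5] / [7];  Q = [1, 3] / [2] / [4] / [5] / [6]
  Insert 8 (step 7): P = [1, 3, 8] / [2] / [4] / [5] / [7];  Q = [1, 3, 7] / [2] / [4] / [5] / [6]
  Insert 6 (step 8): P = [1, 3, 6] / [2, 8] / [4] / [5] / [7];  Q = [1, 3, 7] / [2, 8] / [4] / [5] / [6]
Final shape: (3, 2, 1, 1, 1).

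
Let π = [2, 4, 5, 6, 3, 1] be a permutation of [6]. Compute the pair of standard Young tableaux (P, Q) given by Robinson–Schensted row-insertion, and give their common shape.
P = [1, 3, 5, 6] / [2] / [4];  Q = [1, 2, 3, 4] / [5] / [6];  common shape = (4, 1, 1)

Row-insert the values π_1, π_2, … into P one at a time, bumping the leftmost entry strictly greater than the inserted value down to the next row. The recording tableau Q records, in position (i, j), the step at which that cell was added to P.
  Insert 2 (step 1): P = [2];  Q = [1]
  Insert 4 (step 2): P = [2, 4];  Q = [1, 2]
  Insert 5 (step 3): P = [2, 4, 5];  Q = [1, 2, 3]
  Insert 6 (step 4): P = [2, 4, 5, 6];  Q = [1, 2, 3, 4]
  Insert 3 (step 5): P = [2, 3, 5, 6] / [4];  Q = [1, 2, 3, 4] / [5]
  Insert 1 (step 6): P = [1, 3, 5, 6] / [2] / [4];  Q = [1, 2, 3, 4] / [5] / [6]
Final shape: (4, 1, 1).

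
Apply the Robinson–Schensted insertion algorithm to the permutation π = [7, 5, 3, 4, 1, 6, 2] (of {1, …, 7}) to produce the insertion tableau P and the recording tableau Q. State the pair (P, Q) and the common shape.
P = [1, 2, 6] / [3, 4] / [5] / [7];  Q = [1, 4, 6] / [2, 7] / [3] / [5];  common shape = (3, 2, 1, 1)

Row-insert the values π_1, π_2, … into P one at a time, bumping the leftmost entry strictly greater than the inserted value down to the next row. The recording tableau Q records, in position (i, j), the step at which that cell was added to P.
  Insert 7 (step 1): P = [7];  Q = [1]
  Insert 5 (step 2): P = [5] / [7];  Q = [1] / [2]
  Insert 3 (step 3): P = [3] / [5] / [7];  Q = [1] / [2] / [3]
  Insert 4 (step 4): P = [3, 4] / [5] / [7];  Q = [1, 4] / [2] / [3]
  Insert 1 (step 5): P = [1, 4] / [3] / [5] / [7];  Q = [1, 4] / [2] / [3] / [5]
  Insert 6 (step 6): P = [1, 4, 6] / [3] / [5] / [7];  Q = [1, 4, 6] / [2] / [3] / [5]
  Insert 2 (step 7): P = [1, 2, 6] / [3, 4] / [5] / [7];  Q = [1, 4, 6] / [2, 7] / [3] / [5]
Final shape: (3, 2, 1, 1).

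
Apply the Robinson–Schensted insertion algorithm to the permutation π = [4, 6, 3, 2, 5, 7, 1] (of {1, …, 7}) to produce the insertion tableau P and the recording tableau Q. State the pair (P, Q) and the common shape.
P = [1, 5, 7] / [2, 6] / [3] / [4];  Q = [1, 2, 6] / [3, 5] / [4] / [7];  common shape = (3, 2, 1, 1)

Row-insert the values π_1, π_2, … into P one at a time, bumping the leftmost entry strictly greater than the inserted value down to the next row. The recording tableau Q records, in position (i, j), the step at which that cell was added to P.
  Insert 4 (step 1): P = [4];  Q = [1]
  Insert 6 (step 2): P = [4, 6];  Q = [1, 2]
  Insert 3 (step 3): P = [3, 6] / [4];  Q = [1, 2] / [3]
  Insert 2 (step 4): P = [2, 6] / [3] / [4];  Q = [1, 2] / [3] / [4]
  Insert 5 (step 5): P = [2, 5] / [3, 6] / [4];  Q = [1, 2] / [3, 5] / [4]
  Insert 7 (step 6): P = [2, 5, 7] / [3, 6] / [4];  Q = [1, 2, 6] / [3, 5] / [4]
  Insert 1 (step 7): P = [1, 5, 7] / [2, 6] / [3] / [4];  Q = [1, 2, 6] / [3, 5] / [4] / [7]
Final shape: (3, 2, 1, 1).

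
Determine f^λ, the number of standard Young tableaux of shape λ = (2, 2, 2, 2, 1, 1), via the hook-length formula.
# SYT of shape (2, 2, 2, 2, 1, 1) = 90

Hook-length formula: f^λ = n! / Π hook(c), product over all cells c of the Young diagram. For λ = (2, 2, 2, 2, 1, 1), n = 10 boxes. Hook lengths by row (left-to-right, top-to-bottom): [7, 4]; [6, 3]; [5, 2]; [4, 1]; [2]; [1]. Product of hooks = 40320. So f^λ = 10! / 40320 = 3628800 / 40320 = 90.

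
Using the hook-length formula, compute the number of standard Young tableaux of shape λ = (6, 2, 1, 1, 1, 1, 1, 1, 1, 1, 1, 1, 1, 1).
# SYT of shape (6, 2, 1, 1, 1, 1, 1, 1, 1, 1, 1, 1, 1, 1) = 132600

Hook-length formula: f^λ = n! / Π hook(c), product over all cells c of the Young diagram. For λ = (6, 2, 1, 1, 1, 1, 1, 1, 1, 1, 1, 1, 1, 1), n = 20 boxes. Hook lengths by row (left-to-right, top-to-bottom): [19, 6, 4, 3, 2, 1]; [14, 1]; [12]; [11]; [10]; [9]; [8]; [7]; [6]; [5]; [4]; [3]; [2]; [1]. Product of hooks = 18347677286400. So f^λ = 20! / 18347677286400 = 2432902008176640000 / 18347677286400 = 132600.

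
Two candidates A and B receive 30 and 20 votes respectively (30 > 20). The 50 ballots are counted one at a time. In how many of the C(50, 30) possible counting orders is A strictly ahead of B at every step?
Strict-lead orderings = 9425842448792

Total orderings of the 50 votes with 30 for A: C(50, 30) = 47129212243960. By the Bertrand ballot formula (Cycle Lemma / reflection principle), the number of orderings in which A is strictly ahead of B throughout is (p − q)/(p + q) · C(p + q, p) = (30 − 20)/(30 + 20) · 47129212243960 = 9425842448792.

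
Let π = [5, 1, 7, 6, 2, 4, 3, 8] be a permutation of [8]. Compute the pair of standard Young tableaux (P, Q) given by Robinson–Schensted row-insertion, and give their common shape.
P = [1, 2, 3, 8] / [4, 6] / [5] / [7];  Q = [1, 3, 6, 8] / [2, 4] / [5] / [7];  common shape = (4, 2, 1, 1)

Row-insert the values π_1, π_2, … into P one at a time, bumping the leftmost entry strictly greater than the inserted value down to the next row. The recording tableau Q records, in position (i, j), the step at which that cell was added to P.
  Insert 5 (step 1): P = [5];  Q = [1]
  Insert 1 (step 2): P = [1] / [5];  Q = [1] / [2]
  Insert 7 (step 3): P = [1, 7] / [5];  Q = [1, 3] / [2]
  Insert 6 (step 4): P = [1, 6] / [5, 7];  Q = [1, 3] / [2, 4]
  Insert 2 (step 5): P = [1, 2] / [5, 6] / [7];  Q = [1, 3] / [2, 4] / [5]
  Insert 4 (step 6): P = [1, 2, 4] / [5, 6] / [7];  Q = [1, 3, 6] / [2, 4] / [5]
  Insert 3 (step 7): P = [1, 2, 3] / [4, 6] / [5] / [7];  Q = [1, 3, 6] / [2, 4] / [5] / [7]
  Insert 8 (step 8): P = [1, 2, 3, 8] / [4, 6] / [5] / [7];  Q = [1, 3, 6, 8] / [2, 4] / [5] / [7]
Final shape: (4, 2, 1, 1).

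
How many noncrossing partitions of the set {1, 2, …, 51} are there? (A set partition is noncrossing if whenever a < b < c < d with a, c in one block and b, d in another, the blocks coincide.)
C_51 = 7684785670514316385230816156

These noncrossing partitions are counted by the Catalan number C_n = (1/(n + 1)) · C(2n, n). For n = 51: C_51 = (1/52) · C(102, 51) = 399608854866744452032002440112/52 = 7684785670514316385230816156.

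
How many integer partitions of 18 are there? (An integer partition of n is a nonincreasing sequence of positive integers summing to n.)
p(18) = 385

Compute p(n) via the recurrence p(n, m) = p(n, m−1) + p(n−m, m), where p(n, m) counts partitions of n with all parts ≤ m and p(n) = p(n, n). The base cases are p(0, m) = 1 and p(n, 0) = 0 for n > 0. Filling the table yields p(18) = 385. (Euler's pentagonal recurrence is an alternative.)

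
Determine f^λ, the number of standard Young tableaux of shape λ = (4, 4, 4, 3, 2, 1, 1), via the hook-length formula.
# SYT of shape (4, 4, 4, 3, 2, 1, 1) = 15519504

Hook-length formula: f^λ = n! / Π hook(c), product over all cells c of the Young diagram. For λ = (4, 4, 4, 3, 2, 1, 1), n = 19 boxes. Hook lengths by row (left-to-right, top-to-bottom): [10, 7, 5, 3]; [9, 6, 4, 2]; [8, 5, 3, 1]; [6, 3, 1]; [4, 1]; [2]; [1]. Product of hooks = 7838208000. So f^λ = 19! / 7838208000 = 121645100408832000 / 7838208000 = 15519504.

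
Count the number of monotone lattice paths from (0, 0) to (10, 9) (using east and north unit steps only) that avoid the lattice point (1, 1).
Number of paths = 43758

Total paths from (0, 0) to (10, 9): C(19, 10) = 92378. Paths through (1, 1): (paths (0, 0) → (1, 1)) × (paths (1, 1) → (10, 9)) = C(2, 1) · C(17, 9) = 2 · 24310 = 48620. Avoidance count = 92378 − 48620 = 43758.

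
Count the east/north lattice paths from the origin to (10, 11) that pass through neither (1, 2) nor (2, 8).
Number of paths = 202896

Inclusion–exclusion. Total paths: C(21, 10) = 352716. Through P₁: C(3, 1)·C(18, 9) = 145860. Through P₂: C(10, 2)·C(11, 8) = 7425. Since P₁ is strictly southwest of P₂, a monotone path through both must visit P₁ then P₂; paths through both = C(3, 1)·C(7, 1)·C(11, 8) = 3465. Avoid both = 352716 − 145860 − 7425 + 3465 = 202896.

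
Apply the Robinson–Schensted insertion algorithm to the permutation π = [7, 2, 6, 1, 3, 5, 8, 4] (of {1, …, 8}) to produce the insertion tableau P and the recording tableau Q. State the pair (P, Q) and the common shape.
P = [1, 3, 4, 8] / [2, 5] / [6] / [7];  Q = [1, 3, 6, 7] / [2, 5] / [4] / [8];  common shape = (4, 2, 1, 1)

Row-insert the values π_1, π_2, … into P one at a time, bumping the leftmost entry strictly greater than the inserted value down to the next row. The recording tableau Q records, in position (i, j), the step at which that cell was added to P.
  Insert 7 (step 1): P = [7];  Q = [1]
  Insert 2 (step 2): P = [2] / [7];  Q = [1] / [2]
  Insert 6 (step 3): P = [2, 6] / [7];  Q = [1, 3] / [2]
  Insert 1 (step 4): P = [1, 6] / [2] / [7];  Q = [1, 3] / [2] / [4]
  Insert 3 (step 5): P = [1, 3] / [2, 6] / [7];  Q = [1, 3] / [2, 5] / [4]
  Insert 5 (step 6): P = [1, 3, 5] / [2, 6] / [7];  Q = [1, 3, 6] / [2, 5] / [4]
  Insert 8 (step 7): P = [1, 3, 5, 8] / [2, 6] / [7];  Q = [1, 3, 6, 7] / [2, 5] / [4]
  Insert 4 (step 8): P = [1, 3, 4, 8] / [2, 5] / [6] / [7];  Q = [1, 3, 6, 7] / [2, 5] / [4] / [8]
Final shape: (4, 2, 1, 1).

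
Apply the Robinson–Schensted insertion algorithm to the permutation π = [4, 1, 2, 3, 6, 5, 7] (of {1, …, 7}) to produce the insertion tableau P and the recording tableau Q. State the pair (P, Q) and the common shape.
P = [1, 2, 3, 5, 7] / [4, 6];  Q = [1, 3, 4, 5, 7] / [2, 6];  common shape = (5, 2)

Row-insert the values π_1, π_2, … into P one at a time, bumping the leftmost entry strictly greater than the inserted value down to the next row. The recording tableau Q records, in position (i, j), the step at which that cell was added to P.
  Insert 4 (step 1): P = [4];  Q = [1]
  Insert 1 (step 2): P = [1] / [4];  Q = [1] / [2]
  Insert 2 (step 3): P = [1, 2] / [4];  Q = [1, 3] / [2]
  Insert 3 (step 4): P = [1, 2, 3] / [4];  Q = [1, 3, 4] / [2]
  Insert 6 (step 5): P = [1, 2, 3, 6] / [4];  Q = [1, 3, 4, 5] / [2]
  Insert 5 (step 6): P = [1, 2, 3, 5] / [4, 6];  Q = [1, 3, 4, 5] / [2, 6]
  Insert 7 (step 7): P = [1, 2, 3, 5, 7] / [4, 6];  Q = [1, 3, 4, 5, 7] / [2, 6]
Final shape: (5, 2).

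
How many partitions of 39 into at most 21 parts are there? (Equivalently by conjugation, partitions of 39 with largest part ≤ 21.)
p(39, parts ≤ 21) = 29973

Use the recurrence p(n, m) = p(n, m−1) + p(n−m, m): either the largest part is < m (count p(n, m−1)) or the largest part is exactly m (remove one copy of m, count p(n−m, m)). With p(0, ·) = 1 this gives p(39, parts ≤ 21) = 29973. (By conjugating Young diagrams, this also counts partitions of 39 into at most 21 parts.)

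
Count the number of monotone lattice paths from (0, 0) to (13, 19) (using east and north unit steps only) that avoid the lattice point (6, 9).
Number of paths = 250036360

Total paths from (0, 0) to (13, 19): C(32, 13) = 347373600. Paths through (6, 9): (paths (0, 0) → (6, 9)) × (paths (6, 9) → (13, 19)) = C(15, 6) · C(17, 7) = 5005 · 19448 = 97337240. Avoidance count = 347373600 − 97337240 = 250036360.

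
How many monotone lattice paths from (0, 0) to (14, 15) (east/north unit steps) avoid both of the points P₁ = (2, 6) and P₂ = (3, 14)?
Number of paths = 69323584

Inclusion–exclusion. Total paths: C(29, 14) = 77558760. Through P₁: C(8, 2)·C(21, 12) = 8230040. Through P₂: C(17, 3)·C(12, 11) = 8160. Since P₁ is strictly southwest of P₂, a monotone path through both must visit P₁ then P₂; paths through both = C(8, 2)·C(9, 1)·C(12, 11) = 3024. Avoid both = 77558760 − 8230040 − 8160 + 3024 = 69323584.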